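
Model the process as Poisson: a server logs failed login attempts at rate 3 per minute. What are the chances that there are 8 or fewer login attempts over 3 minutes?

0.4557

Over the interval, μ = 3 × 3 = 9 (3 minutes).
P(N ≤ 8) = Σ_{j=0}^{8} e^(−μ) μ^j/j! ≈ 0.4557.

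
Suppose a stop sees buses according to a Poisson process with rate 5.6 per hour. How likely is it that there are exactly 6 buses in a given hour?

With mean μ = 5.6 per hour,
P(N = 6) = e^(−μ) μ^6/6! = e^(−5.6) · 5.6^6/720 ≈ 0.1584.

0.1584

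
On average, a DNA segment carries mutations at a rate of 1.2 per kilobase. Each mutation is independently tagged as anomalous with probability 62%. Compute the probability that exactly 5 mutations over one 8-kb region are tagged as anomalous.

Thinning: the mutations that are tagged as anomalous themselves form a Poisson process with rate 0.62 × 1.2 = 0.744 per kilobase.
Over the interval, μ = 0.744 × 8 = 5.952 (an 8-kb region = 8 kilobases).
P(N = 5) = e^(−5.952) · 5.952^5/5! ≈ 0.1619.

0.1619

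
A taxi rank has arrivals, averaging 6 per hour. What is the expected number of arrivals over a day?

E[N] = λt = 6 × 24 = 144 (a day = 24 hours).

144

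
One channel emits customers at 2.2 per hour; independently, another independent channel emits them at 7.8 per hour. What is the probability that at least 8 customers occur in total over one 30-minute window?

Independent Poisson processes superpose: combined rate λ = 2.2 + 7.8 = 10 per hour.
Over the interval, μ = 10 × 0.5 = 5 (a 30-minute window = 0.5 hours).
P(N ≥ 8) = 1 − P(N ≤ 7) ≈ 0.1334.

0.1334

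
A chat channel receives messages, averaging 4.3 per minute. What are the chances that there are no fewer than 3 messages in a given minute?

With mean μ = 4.3 per minute,
P(N ≥ 3) = 1 − P(N ≤ 2) = 1 − Σ_{j=0}^{2} e^(−μ) μ^j/j! ≈ 0.8026.

0.8026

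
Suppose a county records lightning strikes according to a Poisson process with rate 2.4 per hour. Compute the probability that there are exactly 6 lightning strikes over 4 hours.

Over the interval, μ = 2.4 × 4 = 9.6 (4 hours).
P(N = 6) = e^(−μ) μ^6/6! = e^(−9.6) · 9.6^6/720 ≈ 0.0736.

0.0736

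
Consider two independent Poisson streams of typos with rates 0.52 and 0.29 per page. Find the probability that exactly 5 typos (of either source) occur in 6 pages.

0.1751

Independent Poisson processes superpose: combined rate λ = 0.52 + 0.29 = 0.81 per page.
Over the interval, μ = 0.81 × 6 = 4.86 (6 pages).
P(N = 5) = e^(−4.86) · 4.86^5/5! ≈ 0.1751.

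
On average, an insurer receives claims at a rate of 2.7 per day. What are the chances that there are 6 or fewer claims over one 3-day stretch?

Over the interval, μ = 2.7 × 3 = 8.1 (a 3-day stretch = 3 days).
P(N ≤ 6) = Σ_{j=0}^{6} e^(−μ) μ^j/j! ≈ 0.3013.

0.3013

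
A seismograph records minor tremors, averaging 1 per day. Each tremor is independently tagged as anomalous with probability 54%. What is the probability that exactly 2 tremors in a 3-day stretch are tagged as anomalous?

0.2597

Thinning: the tremors that are tagged as anomalous themselves form a Poisson process with rate 0.54 × 1 = 0.54 per day.
Over the interval, μ = 0.54 × 3 = 1.62 (a 3-day stretch = 3 days).
P(N = 2) = e^(−1.62) · 1.62^2/2! ≈ 0.2597.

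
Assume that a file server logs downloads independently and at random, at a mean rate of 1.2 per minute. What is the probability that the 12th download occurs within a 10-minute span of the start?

Over the interval, μ = 1.2 × 10 = 12 (a 10-minute span = 10 minutes).
The 12th arrival falls in the interval iff at least 12 events occur there: P(S_12 ≤ t) = P(N ≥ 12) = 1 − P(N ≤ 11) ≈ 0.5384.

0.5384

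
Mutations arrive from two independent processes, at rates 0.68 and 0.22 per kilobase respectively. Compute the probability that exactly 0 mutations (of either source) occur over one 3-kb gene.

0.0672

Independent Poisson processes superpose: combined rate λ = 0.68 + 0.22 = 0.9 per kilobase.
Over the interval, μ = 0.9 × 3 = 2.7 (a 3-kb gene = 3 kilobases).
P(N = 0) = e^(−2.7) · 2.7^0/0! ≈ 0.0672.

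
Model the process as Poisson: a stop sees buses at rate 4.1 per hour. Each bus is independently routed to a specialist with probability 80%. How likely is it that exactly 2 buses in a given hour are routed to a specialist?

Thinning: the buses that are routed to a specialist themselves form a Poisson process with rate 0.8 × 4.1 = 3.28 per hour.
So μ = 3.28.
P(N = 2) = e^(−3.28) · 3.28^2/2! ≈ 0.2024.

0.2024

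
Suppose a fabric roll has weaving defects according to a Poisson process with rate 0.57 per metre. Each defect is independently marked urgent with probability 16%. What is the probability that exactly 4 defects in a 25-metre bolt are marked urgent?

0.1152

Thinning: the defects that are marked urgent themselves form a Poisson process with rate 0.16 × 0.57 = 0.0912 per metre.
Over the interval, μ = 0.0912 × 25 = 2.28 (a 25-metre bolt = 25 metres).
P(N = 4) = e^(−2.28) · 2.28^4/4! ≈ 0.1152.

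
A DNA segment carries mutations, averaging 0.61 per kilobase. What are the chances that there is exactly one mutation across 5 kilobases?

Over the interval, μ = 0.61 × 5 = 3.05 (5 kilobases).
P(N = 1) = e^(−μ) μ^1/1! = e^(−3.05) · 3.05^1/1 ≈ 0.1444.

0.1444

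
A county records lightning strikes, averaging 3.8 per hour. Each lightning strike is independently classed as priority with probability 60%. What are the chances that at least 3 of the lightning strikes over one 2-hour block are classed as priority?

0.8331

Thinning: the lightning strikes that are classed as priority themselves form a Poisson process with rate 0.6 × 3.8 = 2.28 per hour.
Over the interval, μ = 2.28 × 2 = 4.56 (a 2-hour block = 2 hours).
P(N ≥ 3) = 1 − P(N ≤ 2) ≈ 0.8331.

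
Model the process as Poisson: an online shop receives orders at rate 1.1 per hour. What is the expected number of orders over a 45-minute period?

E[N] = λt = 1.1 × 0.75 = 0.825 (a 45-minute period = 0.75 hours).

0.825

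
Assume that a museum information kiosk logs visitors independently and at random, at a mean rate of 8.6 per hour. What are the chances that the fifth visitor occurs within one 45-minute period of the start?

0.7707

Over the interval, μ = 8.6 × 0.75 = 6.45 (a 45-minute period = 0.75 hours).
The fifth arrival falls in the interval iff at least 5 events occur there: P(S_5 ≤ t) = P(N ≥ 5) = 1 − P(N ≤ 4) ≈ 0.7707.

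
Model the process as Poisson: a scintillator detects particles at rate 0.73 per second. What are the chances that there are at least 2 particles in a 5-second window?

0.8791

Over the interval, μ = 0.73 × 5 = 3.65 (a 5-second window = 5 seconds).
P(N ≥ 2) = 1 − P(N ≤ 1) = 1 − Σ_{j=0}^{1} e^(−μ) μ^j/j! ≈ 0.8791.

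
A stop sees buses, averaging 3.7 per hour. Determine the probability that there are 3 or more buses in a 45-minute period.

0.5246

Over the interval, μ = 3.7 × 0.75 = 2.775 (a 45-minute period = 0.75 hours).
P(N ≥ 3) = 1 − P(N ≤ 2) = 1 − Σ_{j=0}^{2} e^(−μ) μ^j/j! ≈ 0.5246.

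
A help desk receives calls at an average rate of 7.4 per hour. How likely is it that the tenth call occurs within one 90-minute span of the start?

0.6702

Over the interval, μ = 7.4 × 1.5 = 11.1 (a 90-minute span = 1.5 hours).
The tenth arrival falls in the interval iff at least 10 events occur there: P(S_10 ≤ t) = P(N ≥ 10) = 1 − P(N ≤ 9) ≈ 0.6702.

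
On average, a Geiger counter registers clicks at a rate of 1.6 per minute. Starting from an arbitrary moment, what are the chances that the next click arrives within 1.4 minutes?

Inter-arrival times are exponential with rate λ = 1.6 per minute.
P(T ≤ 1.4) = 1 − e^(−λt) = 1 − e^(−1.6 × 1.4) = 1 − e^(−2.24) ≈ 0.8935.

0.8935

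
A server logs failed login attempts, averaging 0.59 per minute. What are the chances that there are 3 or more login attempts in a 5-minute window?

Over the interval, μ = 0.59 × 5 = 2.95 (a 5-minute window = 5 minutes).
P(N ≥ 3) = 1 − P(N ≤ 2) = 1 − Σ_{j=0}^{2} e^(−μ) μ^j/j! ≈ 0.5655.

0.5655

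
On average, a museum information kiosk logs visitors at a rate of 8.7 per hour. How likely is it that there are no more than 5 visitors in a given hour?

0.1352

With mean μ = 8.7 per hour,
P(N ≤ 5) = Σ_{j=0}^{5} e^(−μ) μ^j/j! ≈ 0.1352.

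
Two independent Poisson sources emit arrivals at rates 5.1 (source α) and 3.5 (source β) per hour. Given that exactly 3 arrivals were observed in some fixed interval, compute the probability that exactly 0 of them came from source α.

Given the total, each event is independently from source α with probability p = λ_α/(λ_α+λ_β) = 5.1/8.6 ≈ 0.5930.
So K ~ Binomial(3, 5.1/8.6): P(K = 0) = C(3,0) · (5.1/8.6)^0 · (3.5/8.6)^3 ≈ 0.0674.

0.0674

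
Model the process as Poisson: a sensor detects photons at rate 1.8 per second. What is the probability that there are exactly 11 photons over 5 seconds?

Over the interval, μ = 1.8 × 5 = 9 (5 seconds).
P(N = 11) = e^(−μ) μ^11/11! = e^(−9) · 9^11/39916800 ≈ 0.0970.

0.0970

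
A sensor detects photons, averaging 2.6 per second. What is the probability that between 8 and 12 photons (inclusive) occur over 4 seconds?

0.5659

Over the interval, μ = 2.6 × 4 = 10.4 (4 seconds).
P(8 ≤ N ≤ 12) = Σ_{j=8}^{12} e^(−10.4) · 10.4^j/j! ≈ 0.5659.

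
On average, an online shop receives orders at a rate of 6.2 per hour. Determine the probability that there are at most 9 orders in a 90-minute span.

Over the interval, μ = 6.2 × 1.5 = 9.3 (a 90-minute span = 1.5 hours).
P(N ≤ 9) = Σ_{j=0}^{9} e^(−μ) μ^j/j! ≈ 0.5479.

0.5479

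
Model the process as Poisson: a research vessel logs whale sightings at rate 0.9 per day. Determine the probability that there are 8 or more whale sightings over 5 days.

0.0866

Over the interval, μ = 0.9 × 5 = 4.5 (5 days).
P(N ≥ 8) = 1 − P(N ≤ 7) = 1 − Σ_{j=0}^{7} e^(−μ) μ^j/j! ≈ 0.0866.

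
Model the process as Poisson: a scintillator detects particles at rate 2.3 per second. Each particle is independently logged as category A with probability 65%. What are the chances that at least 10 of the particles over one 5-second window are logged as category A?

Thinning: the particles that are logged as category A themselves form a Poisson process with rate 0.65 × 2.3 = 1.495 per second.
Over the interval, μ = 1.495 × 5 = 7.475 (a 5-second window = 5 seconds).
P(N ≥ 10) = 1 − P(N ≤ 9) ≈ 0.2207.

0.2207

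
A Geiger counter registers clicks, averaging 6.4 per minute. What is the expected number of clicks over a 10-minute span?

E[N] = λt = 6.4 × 10 = 64 (a 10-minute span = 10 minutes).

64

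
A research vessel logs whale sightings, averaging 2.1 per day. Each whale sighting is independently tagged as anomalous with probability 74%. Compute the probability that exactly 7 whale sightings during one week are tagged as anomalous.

Thinning: the whale sightings that are tagged as anomalous themselves form a Poisson process with rate 0.74 × 2.1 = 1.554 per day.
Over the interval, μ = 1.554 × 7 = 10.878 (a week = 7 days).
P(N = 7) = e^(−10.878) · 10.878^7/7! ≈ 0.0675.

0.0675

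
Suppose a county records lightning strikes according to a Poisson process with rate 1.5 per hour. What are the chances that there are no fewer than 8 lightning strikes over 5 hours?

0.4754

Over the interval, μ = 1.5 × 5 = 7.5 (5 hours).
P(N ≥ 8) = 1 − P(N ≤ 7) = 1 − Σ_{j=0}^{7} e^(−μ) μ^j/j! ≈ 0.4754.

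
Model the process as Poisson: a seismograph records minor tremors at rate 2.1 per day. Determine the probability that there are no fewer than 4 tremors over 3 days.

Over the interval, μ = 2.1 × 3 = 6.3 (3 days).
P(N ≥ 4) = 1 − P(N ≤ 3) = 1 − Σ_{j=0}^{3} e^(−μ) μ^j/j! ≈ 0.8736.

0.8736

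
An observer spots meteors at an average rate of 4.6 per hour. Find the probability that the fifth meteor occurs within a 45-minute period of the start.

Over the interval, μ = 4.6 × 0.75 = 3.45 (a 45-minute period = 0.75 hours).
The fifth arrival falls in the interval iff at least 5 events occur there: P(S_5 ≤ t) = P(N ≥ 5) = 1 − P(N ≤ 4) ≈ 0.2651.

0.2651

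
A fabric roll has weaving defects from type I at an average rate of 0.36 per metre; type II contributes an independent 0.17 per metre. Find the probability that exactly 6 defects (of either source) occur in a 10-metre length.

Independent Poisson processes superpose: combined rate λ = 0.36 + 0.17 = 0.53 per metre.
Over the interval, μ = 0.53 × 10 = 5.3 (a 10-metre length = 10 metres).
P(N = 6) = e^(−5.3) · 5.3^6/6! ≈ 0.1537.

0.1537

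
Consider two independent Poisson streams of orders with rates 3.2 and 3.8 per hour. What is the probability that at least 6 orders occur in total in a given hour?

0.6993

Independent Poisson processes superpose: combined rate λ = 3.2 + 3.8 = 7 per hour.
So μ = 7.
P(N ≥ 6) = 1 − P(N ≤ 5) ≈ 0.6993.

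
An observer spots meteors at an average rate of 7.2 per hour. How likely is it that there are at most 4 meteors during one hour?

0.1555

With mean μ = 7.2 per hour,
P(N ≤ 4) = Σ_{j=0}^{4} e^(−μ) μ^j/j! ≈ 0.1555.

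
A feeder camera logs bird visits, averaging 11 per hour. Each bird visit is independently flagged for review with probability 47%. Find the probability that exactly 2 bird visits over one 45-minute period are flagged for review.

0.1556

Thinning: the bird visits that are flagged for review themselves form a Poisson process with rate 0.47 × 11 = 5.17 per hour.
Over the interval, μ = 5.17 × 0.75 = 3.8775 (a 45-minute period = 0.75 hours).
P(N = 2) = e^(−3.8775) · 3.8775^2/2! ≈ 0.1556.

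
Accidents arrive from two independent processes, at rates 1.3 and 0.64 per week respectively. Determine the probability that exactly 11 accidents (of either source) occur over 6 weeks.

Independent Poisson processes superpose: combined rate λ = 1.3 + 0.64 = 1.94 per week.
Over the interval, μ = 1.94 × 6 = 11.64 (6 weeks).
P(N = 11) = e^(−11.64) · 11.64^11/11! ≈ 0.1173.

0.1173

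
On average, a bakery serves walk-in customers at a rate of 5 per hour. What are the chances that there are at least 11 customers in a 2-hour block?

0.4170

Over the interval, μ = 5 × 2 = 10 (a 2-hour block = 2 hours).
P(N ≥ 11) = 1 − P(N ≤ 10) = 1 − Σ_{j=0}^{10} e^(−μ) μ^j/j! ≈ 0.4170.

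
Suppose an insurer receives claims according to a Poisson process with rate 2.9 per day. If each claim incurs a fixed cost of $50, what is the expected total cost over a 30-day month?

E[N] = 2.9 × 30 = 87 (a 30-day month = 30 days); E[cost] = 87 × $50 = $4350.

$4350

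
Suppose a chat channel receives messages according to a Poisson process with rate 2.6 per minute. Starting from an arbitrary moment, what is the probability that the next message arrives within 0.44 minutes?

Inter-arrival times are exponential with rate λ = 2.6 per minute.
P(T ≤ 0.44) = 1 − e^(−λt) = 1 − e^(−2.6 × 0.44) = 1 − e^(−1.144) ≈ 0.6815.

0.6815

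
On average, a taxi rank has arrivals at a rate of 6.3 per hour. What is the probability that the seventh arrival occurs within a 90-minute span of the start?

0.8312

Over the interval, μ = 6.3 × 1.5 = 9.45 (a 90-minute span = 1.5 hours).
The seventh arrival falls in the interval iff at least 7 events occur there: P(S_7 ≤ t) = P(N ≥ 7) = 1 − P(N ≤ 6) ≈ 0.8312.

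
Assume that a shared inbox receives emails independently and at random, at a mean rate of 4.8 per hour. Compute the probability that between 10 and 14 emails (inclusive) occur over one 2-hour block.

0.4269

Over the interval, μ = 4.8 × 2 = 9.6 (a 2-hour block = 2 hours).
P(10 ≤ N ≤ 14) = Σ_{j=10}^{14} e^(−9.6) · 9.6^j/j! ≈ 0.4269.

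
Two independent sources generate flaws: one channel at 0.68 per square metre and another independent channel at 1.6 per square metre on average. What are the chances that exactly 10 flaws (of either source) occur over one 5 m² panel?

Independent Poisson processes superpose: combined rate λ = 0.68 + 1.6 = 2.28 per square metre.
Over the interval, μ = 2.28 × 5 = 11.4 (a 5 m² panel = 5 square metres).
P(N = 10) = e^(−11.4) · 11.4^10/10! ≈ 0.1144.

0.1144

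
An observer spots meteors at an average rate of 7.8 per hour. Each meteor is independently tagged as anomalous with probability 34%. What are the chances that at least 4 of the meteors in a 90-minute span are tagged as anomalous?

Thinning: the meteors that are tagged as anomalous themselves form a Poisson process with rate 0.34 × 7.8 = 2.652 per hour.
Over the interval, μ = 2.652 × 1.5 = 3.978 (a 90-minute span = 1.5 hours).
P(N ≥ 4) = 1 − P(N ≤ 3) ≈ 0.5622.

0.5622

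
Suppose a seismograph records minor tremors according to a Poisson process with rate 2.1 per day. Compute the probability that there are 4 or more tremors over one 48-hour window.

Over the interval, μ = 2.1 × 2 = 4.2 (a 48-hour window = 2 days).
P(N ≥ 4) = 1 − P(N ≤ 3) = 1 − Σ_{j=0}^{3} e^(−μ) μ^j/j! ≈ 0.6046.

0.6046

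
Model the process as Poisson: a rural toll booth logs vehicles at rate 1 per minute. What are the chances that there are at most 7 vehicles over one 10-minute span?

0.2202

Over the interval, μ = 1 × 10 = 10 (a 10-minute span = 10 minutes).
P(N ≤ 7) = Σ_{j=0}^{7} e^(−μ) μ^j/j! ≈ 0.2202.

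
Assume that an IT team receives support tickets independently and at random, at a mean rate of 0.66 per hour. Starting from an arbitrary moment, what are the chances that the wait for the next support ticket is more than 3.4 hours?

The wait for the next event is exponential with rate λ = 0.66 per hour.
P(T > 3.4) = e^(−λt) = e^(−0.66 × 3.4) = e^(−2.244) ≈ 0.1060.

0.1060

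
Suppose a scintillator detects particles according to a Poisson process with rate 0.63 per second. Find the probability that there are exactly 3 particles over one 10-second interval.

Over the interval, μ = 0.63 × 10 = 6.3 (a 10-second interval = 10 seconds).
P(N = 3) = e^(−μ) μ^3/3! = e^(−6.3) · 6.3^3/6 ≈ 0.0765.

0.0765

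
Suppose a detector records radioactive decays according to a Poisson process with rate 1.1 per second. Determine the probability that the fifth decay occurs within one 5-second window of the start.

Over the interval, μ = 1.1 × 5 = 5.5 (a 5-second window = 5 seconds).
The fifth arrival falls in the interval iff at least 5 events occur there: P(S_5 ≤ t) = P(N ≥ 5) = 1 − P(N ≤ 4) ≈ 0.6425.

0.6425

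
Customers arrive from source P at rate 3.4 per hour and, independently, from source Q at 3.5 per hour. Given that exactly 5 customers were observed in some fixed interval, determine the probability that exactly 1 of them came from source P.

0.1631

Given the total, each event is independently from source P with probability p = λ_P/(λ_P+λ_Q) = 3.4/6.9 ≈ 0.4928.
So K ~ Binomial(5, 3.4/6.9): P(K = 1) = C(5,1) · (3.4/6.9)^1 · (3.5/6.9)^4 ≈ 0.1631.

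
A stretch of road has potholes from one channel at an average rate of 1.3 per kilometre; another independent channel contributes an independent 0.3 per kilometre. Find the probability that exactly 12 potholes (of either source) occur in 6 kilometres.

Independent Poisson processes superpose: combined rate λ = 1.3 + 0.3 = 1.6 per kilometre.
Over the interval, μ = 1.6 × 6 = 9.6 (6 kilometres).
P(N = 12) = e^(−9.6) · 9.6^12/12! ≈ 0.0866.

0.0866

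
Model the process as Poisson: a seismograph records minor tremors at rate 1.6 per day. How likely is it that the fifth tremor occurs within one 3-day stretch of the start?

Over the interval, μ = 1.6 × 3 = 4.8 (a 3-day stretch = 3 days).
The fifth arrival falls in the interval iff at least 5 events occur there: P(S_5 ≤ t) = P(N ≥ 5) = 1 − P(N ≤ 4) ≈ 0.5237.

0.5237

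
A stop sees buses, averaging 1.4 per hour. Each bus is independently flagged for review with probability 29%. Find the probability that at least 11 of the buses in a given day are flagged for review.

Thinning: the buses that are flagged for review themselves form a Poisson process with rate 0.29 × 1.4 = 0.406 per hour.
Over the interval, μ = 0.406 × 24 = 9.744 (a day = 24 hours).
P(N ≥ 11) = 1 − P(N ≤ 10) ≈ 0.3850.

0.3850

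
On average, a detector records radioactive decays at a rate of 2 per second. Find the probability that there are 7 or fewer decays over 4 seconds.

Over the interval, μ = 2 × 4 = 8 (4 seconds).
P(N ≤ 7) = Σ_{j=0}^{7} e^(−μ) μ^j/j! ≈ 0.4530.

0.4530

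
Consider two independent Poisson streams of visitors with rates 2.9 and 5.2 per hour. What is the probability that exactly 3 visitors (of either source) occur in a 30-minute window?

0.1929

Independent Poisson processes superpose: combined rate λ = 2.9 + 5.2 = 8.1 per hour.
Over the interval, μ = 8.1 × 0.5 = 4.05 (a 30-minute window = 0.5 hours).
P(N = 3) = e^(−4.05) · 4.05^3/3! ≈ 0.1929.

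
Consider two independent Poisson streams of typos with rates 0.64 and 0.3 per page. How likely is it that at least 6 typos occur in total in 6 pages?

0.4949

Independent Poisson processes superpose: combined rate λ = 0.64 + 0.3 = 0.94 per page.
Over the interval, μ = 0.94 × 6 = 5.64 (6 pages).
P(N ≥ 6) = 1 − P(N ≤ 5) ≈ 0.4949.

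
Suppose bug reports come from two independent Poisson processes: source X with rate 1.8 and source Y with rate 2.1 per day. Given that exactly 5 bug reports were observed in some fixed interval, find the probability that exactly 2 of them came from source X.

0.3326

Given the total, each event is independently from source X with probability p = λ_X/(λ_X+λ_Y) = 1.8/3.9 ≈ 0.4615.
So K ~ Binomial(5, 1.8/3.9): P(K = 2) = C(5,2) · (1.8/3.9)^2 · (2.1/3.9)^3 ≈ 0.3326.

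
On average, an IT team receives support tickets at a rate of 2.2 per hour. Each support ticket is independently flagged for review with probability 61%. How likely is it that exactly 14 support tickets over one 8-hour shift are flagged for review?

0.0674

Thinning: the support tickets that are flagged for review themselves form a Poisson process with rate 0.61 × 2.2 = 1.342 per hour.
Over the interval, μ = 1.342 × 8 = 10.736 (an 8-hour shift = 8 hours).
P(N = 14) = e^(−10.736) · 10.736^14/14! ≈ 0.0674.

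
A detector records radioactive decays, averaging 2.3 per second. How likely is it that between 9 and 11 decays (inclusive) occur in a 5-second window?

Over the interval, μ = 2.3 × 5 = 11.5 (a 5-second window = 5 seconds).
P(9 ≤ N ≤ 11) = Σ_{j=9}^{11} e^(−11.5) · 11.5^j/j! ≈ 0.3292.

0.3292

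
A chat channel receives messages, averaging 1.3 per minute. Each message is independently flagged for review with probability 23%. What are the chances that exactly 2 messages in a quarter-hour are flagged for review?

Thinning: the messages that are flagged for review themselves form a Poisson process with rate 0.23 × 1.3 = 0.299 per minute.
Over the interval, μ = 0.299 × 15 = 4.485 (a quarter-hour = 15 minutes).
P(N = 2) = e^(−4.485) · 4.485^2/2! ≈ 0.1134.

0.1134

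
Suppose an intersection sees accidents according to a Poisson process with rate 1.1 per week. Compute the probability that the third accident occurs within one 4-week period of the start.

0.8149

Over the interval, μ = 1.1 × 4 = 4.4 (a 4-week period = 4 weeks).
The third arrival falls in the interval iff at least 3 events occur there: P(S_3 ≤ t) = P(N ≥ 3) = 1 − P(N ≤ 2) ≈ 0.8149.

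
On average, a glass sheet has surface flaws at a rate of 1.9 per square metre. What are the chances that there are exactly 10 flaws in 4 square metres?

0.0887

Over the interval, μ = 1.9 × 4 = 7.6 (4 square metres).
P(N = 10) = e^(−μ) μ^10/10! = e^(−7.6) · 7.6^10/3628800 ≈ 0.0887.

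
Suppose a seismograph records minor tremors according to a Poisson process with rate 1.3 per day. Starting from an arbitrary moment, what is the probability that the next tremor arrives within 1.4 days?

0.8380

Inter-arrival times are exponential with rate λ = 1.3 per day.
P(T ≤ 1.4) = 1 − e^(−λt) = 1 − e^(−1.3 × 1.4) = 1 − e^(−1.82) ≈ 0.8380.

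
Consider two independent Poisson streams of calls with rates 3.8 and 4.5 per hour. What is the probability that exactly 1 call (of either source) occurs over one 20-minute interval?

Independent Poisson processes superpose: combined rate λ = 3.8 + 4.5 = 8.3 per hour.
Over the interval, μ = 8.3 × 1/3 ≈ 2.76667 (a 20-minute interval = 1/3 hours).
P(N = 1) = e^(−2.76667) · 2.76667^1/1! ≈ 0.1739.

0.1739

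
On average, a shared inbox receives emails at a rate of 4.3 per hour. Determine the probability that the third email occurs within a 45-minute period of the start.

0.6253

Over the interval, μ = 4.3 × 0.75 = 3.225 (a 45-minute period = 0.75 hours).
The third arrival falls in the interval iff at least 3 events occur there: P(S_3 ≤ t) = P(N ≥ 3) = 1 − P(N ≤ 2) ≈ 0.6253.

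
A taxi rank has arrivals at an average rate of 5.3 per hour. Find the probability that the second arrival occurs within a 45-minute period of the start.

0.9066

Over the interval, μ = 5.3 × 0.75 = 3.975 (a 45-minute period = 0.75 hours).
The second arrival falls in the interval iff at least 2 events occur there: P(S_2 ≤ t) = P(N ≥ 2) = 1 − P(N ≤ 1) ≈ 0.9066.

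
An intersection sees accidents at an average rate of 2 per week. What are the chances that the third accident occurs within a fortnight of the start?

Over the interval, μ = 2 × 2 = 4 (a fortnight = 2 weeks).
The third arrival falls in the interval iff at least 3 events occur there: P(S_3 ≤ t) = P(N ≥ 3) = 1 − P(N ≤ 2) ≈ 0.7619.

0.7619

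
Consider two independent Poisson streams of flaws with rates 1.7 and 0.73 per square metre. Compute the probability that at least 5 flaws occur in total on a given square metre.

Independent Poisson processes superpose: combined rate λ = 1.7 + 0.73 = 2.43 per square metre.
So μ = 2.43.
P(N ≥ 5) = 1 − P(N ≤ 4) ≈ 0.0997.

0.0997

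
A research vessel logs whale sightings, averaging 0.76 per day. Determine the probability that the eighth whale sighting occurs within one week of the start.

0.1689

Over the interval, μ = 0.76 × 7 = 5.32 (a week = 7 days).
The eighth arrival falls in the interval iff at least 8 events occur there: P(S_8 ≤ t) = P(N ≥ 8) = 1 − P(N ≤ 7) ≈ 0.1689.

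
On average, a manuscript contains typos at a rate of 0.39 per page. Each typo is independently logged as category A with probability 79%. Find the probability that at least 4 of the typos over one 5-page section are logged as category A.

Thinning: the typos that are logged as category A themselves form a Poisson process with rate 0.79 × 0.39 = 0.3081 per page.
Over the interval, μ = 0.3081 × 5 = 1.5405 (a 5-page section = 5 pages).
P(N ≥ 4) = 1 − P(N ≤ 3) ≈ 0.0708.

0.0708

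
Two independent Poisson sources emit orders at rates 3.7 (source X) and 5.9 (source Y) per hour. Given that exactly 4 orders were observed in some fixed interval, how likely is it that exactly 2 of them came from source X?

Given the total, each event is independently from source X with probability p = λ_X/(λ_X+λ_Y) = 3.7/9.6 ≈ 0.3854.
So K ~ Binomial(4, 3.7/9.6): P(K = 2) = C(4,2) · (3.7/9.6)^2 · (5.9/9.6)^2 ≈ 0.3366.

0.3366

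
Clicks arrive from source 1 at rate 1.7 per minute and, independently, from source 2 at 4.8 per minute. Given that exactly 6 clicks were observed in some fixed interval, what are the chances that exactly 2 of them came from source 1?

Given the total, each event is independently from source 1 with probability p = λ_1/(λ_1+λ_2) = 1.7/6.5 ≈ 0.2615.
So K ~ Binomial(6, 1.7/6.5): P(K = 2) = C(6,2) · (1.7/6.5)^2 · (4.8/6.5)^4 ≈ 0.3051.

0.3051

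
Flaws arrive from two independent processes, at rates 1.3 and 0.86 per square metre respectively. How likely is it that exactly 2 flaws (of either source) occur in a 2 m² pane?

0.1241

Independent Poisson processes superpose: combined rate λ = 1.3 + 0.86 = 2.16 per square metre.
Over the interval, μ = 2.16 × 2 = 4.32 (a 2 m² pane = 2 square metres).
P(N = 2) = e^(−4.32) · 4.32^2/2! ≈ 0.1241.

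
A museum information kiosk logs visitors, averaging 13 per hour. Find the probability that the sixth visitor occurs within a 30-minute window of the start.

0.6310

Over the interval, μ = 13 × 0.5 = 6.5 (a 30-minute window = 0.5 hours).
The sixth arrival falls in the interval iff at least 6 events occur there: P(S_6 ≤ t) = P(N ≥ 6) = 1 − P(N ≤ 5) ≈ 0.6310.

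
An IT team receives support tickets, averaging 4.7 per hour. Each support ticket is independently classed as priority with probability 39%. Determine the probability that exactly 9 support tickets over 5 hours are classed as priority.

0.1316

Thinning: the support tickets that are classed as priority themselves form a Poisson process with rate 0.39 × 4.7 = 1.833 per hour.
Over the interval, μ = 1.833 × 5 = 9.165 (5 hours).
P(N = 9) = e^(−9.165) · 9.165^9/9! ≈ 0.1316.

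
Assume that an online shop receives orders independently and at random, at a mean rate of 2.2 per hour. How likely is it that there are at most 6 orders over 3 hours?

Over the interval, μ = 2.2 × 3 = 6.6 (3 hours).
P(N ≤ 6) = Σ_{j=0}^{6} e^(−μ) μ^j/j! ≈ 0.5108.

0.5108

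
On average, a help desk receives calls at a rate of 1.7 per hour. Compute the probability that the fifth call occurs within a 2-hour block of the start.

Over the interval, μ = 1.7 × 2 = 3.4 (a 2-hour block = 2 hours).
The fifth arrival falls in the interval iff at least 5 events occur there: P(S_5 ≤ t) = P(N ≥ 5) = 1 − P(N ≤ 4) ≈ 0.2558.

0.2558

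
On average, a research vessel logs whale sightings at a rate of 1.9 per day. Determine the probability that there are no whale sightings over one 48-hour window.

0.0224

Over the interval, μ = 1.9 × 2 = 3.8 (a 48-hour window = 2 days).
P(N = 0) = e^(−μ) μ^0/0! = e^(−3.8) · 3.8^0/1 ≈ 0.0224.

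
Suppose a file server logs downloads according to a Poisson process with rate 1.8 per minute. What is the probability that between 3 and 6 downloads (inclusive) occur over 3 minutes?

0.6069

Over the interval, μ = 1.8 × 3 = 5.4 (3 minutes).
P(3 ≤ N ≤ 6) = Σ_{j=3}^{6} e^(−5.4) · 5.4^j/j! ≈ 0.6069.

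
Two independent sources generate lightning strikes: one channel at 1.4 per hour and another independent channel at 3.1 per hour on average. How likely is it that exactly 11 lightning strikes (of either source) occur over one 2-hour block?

Independent Poisson processes superpose: combined rate λ = 1.4 + 3.1 = 4.5 per hour.
Over the interval, μ = 4.5 × 2 = 9 (a 2-hour block = 2 hours).
P(N = 11) = e^(−9) · 9^11/11! ≈ 0.0970.

0.0970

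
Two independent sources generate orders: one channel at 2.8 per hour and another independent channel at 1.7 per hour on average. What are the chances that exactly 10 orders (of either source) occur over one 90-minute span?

0.0634

Independent Poisson processes superpose: combined rate λ = 2.8 + 1.7 = 4.5 per hour.
Over the interval, μ = 4.5 × 1.5 = 6.75 (a 90-minute span = 1.5 hours).
P(N = 10) = e^(−6.75) · 6.75^10/10! ≈ 0.0634.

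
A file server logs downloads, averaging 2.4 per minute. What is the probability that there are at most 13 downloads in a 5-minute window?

Over the interval, μ = 2.4 × 5 = 12 (a 5-minute window = 5 minutes).
P(N ≤ 13) = Σ_{j=0}^{13} e^(−μ) μ^j/j! ≈ 0.6815.

0.6815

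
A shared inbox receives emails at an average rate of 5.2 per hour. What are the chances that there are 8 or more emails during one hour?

0.1551

With mean μ = 5.2 per hour,
P(N ≥ 8) = 1 − P(N ≤ 7) = 1 − Σ_{j=0}^{7} e^(−μ) μ^j/j! ≈ 0.1551.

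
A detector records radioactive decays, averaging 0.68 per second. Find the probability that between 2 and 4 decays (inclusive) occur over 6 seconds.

Over the interval, μ = 0.68 × 6 = 4.08 (6 seconds).
P(2 ≤ N ≤ 4) = Σ_{j=2}^{4} e^(−4.08) · 4.08^j/j! ≈ 0.5273.

0.5273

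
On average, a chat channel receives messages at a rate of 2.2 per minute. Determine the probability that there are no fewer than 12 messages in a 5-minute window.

0.4207

Over the interval, μ = 2.2 × 5 = 11 (a 5-minute window = 5 minutes).
P(N ≥ 12) = 1 − P(N ≤ 11) = 1 − Σ_{j=0}^{11} e^(−μ) μ^j/j! ≈ 0.4207.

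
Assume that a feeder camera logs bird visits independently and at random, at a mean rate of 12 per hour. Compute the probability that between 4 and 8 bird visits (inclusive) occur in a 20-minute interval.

0.5452

Over the interval, μ = 12 × 1/3 = 4 (a 20-minute interval = 1/3 hours).
P(4 ≤ N ≤ 8) = Σ_{j=4}^{8} e^(−4) · 4^j/j! ≈ 0.5452.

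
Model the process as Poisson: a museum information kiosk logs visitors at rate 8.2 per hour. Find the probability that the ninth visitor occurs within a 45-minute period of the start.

Over the interval, μ = 8.2 × 0.75 = 6.15 (a 45-minute period = 0.75 hours).
The ninth arrival falls in the interval iff at least 9 events occur there: P(S_9 ≤ t) = P(N ≥ 9) = 1 − P(N ≤ 8) ≈ 0.1686.

0.1686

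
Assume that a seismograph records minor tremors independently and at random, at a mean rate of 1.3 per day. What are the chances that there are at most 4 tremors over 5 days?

Over the interval, μ = 1.3 × 5 = 6.5 (5 days).
P(N ≤ 4) = Σ_{j=0}^{4} e^(−μ) μ^j/j! ≈ 0.2237.

0.2237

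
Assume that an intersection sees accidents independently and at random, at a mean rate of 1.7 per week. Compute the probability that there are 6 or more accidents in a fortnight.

Over the interval, μ = 1.7 × 2 = 3.4 (a fortnight = 2 weeks).
P(N ≥ 6) = 1 − P(N ≤ 5) = 1 − Σ_{j=0}^{5} e^(−μ) μ^j/j! ≈ 0.1295.

0.1295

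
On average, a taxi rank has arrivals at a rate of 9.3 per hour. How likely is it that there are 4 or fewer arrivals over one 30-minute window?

0.5039

Over the interval, μ = 9.3 × 0.5 = 4.65 (a 30-minute window = 0.5 hours).
P(N ≤ 4) = Σ_{j=0}^{4} e^(−μ) μ^j/j! ≈ 0.5039.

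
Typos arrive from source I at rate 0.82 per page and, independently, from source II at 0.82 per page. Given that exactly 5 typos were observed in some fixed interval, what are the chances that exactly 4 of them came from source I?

0.1562

Given the total, each event is independently from source I with probability p = λ_I/(λ_I+λ_II) = 0.82/1.64 = 0.5000.
So K ~ Binomial(5, 0.82/1.64): P(K = 4) = C(5,4) · (0.82/1.64)^4 · (0.82/1.64)^1 ≈ 0.1562.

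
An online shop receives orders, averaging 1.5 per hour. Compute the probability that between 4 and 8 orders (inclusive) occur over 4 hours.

0.6960

Over the interval, μ = 1.5 × 4 = 6 (4 hours).
P(4 ≤ N ≤ 8) = Σ_{j=4}^{8} e^(−6) · 6^j/j! ≈ 0.6960.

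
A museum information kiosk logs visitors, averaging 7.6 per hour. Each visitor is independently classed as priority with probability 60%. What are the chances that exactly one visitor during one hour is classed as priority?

0.0477

Thinning: the visitors that are classed as priority themselves form a Poisson process with rate 0.6 × 7.6 = 4.56 per hour.
So μ = 4.56.
P(N = 1) = e^(−4.56) · 4.56^1/1! ≈ 0.0477.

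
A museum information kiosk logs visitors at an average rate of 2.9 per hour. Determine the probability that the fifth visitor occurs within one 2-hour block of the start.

Over the interval, μ = 2.9 × 2 = 5.8 (a 2-hour block = 2 hours).
The fifth arrival falls in the interval iff at least 5 events occur there: P(S_5 ≤ t) = P(N ≥ 5) = 1 − P(N ≤ 4) ≈ 0.6873.

0.6873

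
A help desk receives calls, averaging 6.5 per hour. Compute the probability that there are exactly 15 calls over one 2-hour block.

Over the interval, μ = 6.5 × 2 = 13 (a 2-hour block = 2 hours).
P(N = 15) = e^(−μ) μ^15/15! = e^(−13) · 13^15/1307674368000 ≈ 0.0885.

0.0885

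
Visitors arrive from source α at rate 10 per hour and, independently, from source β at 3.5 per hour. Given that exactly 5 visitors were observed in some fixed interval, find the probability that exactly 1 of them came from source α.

0.0167

Given the total, each event is independently from source α with probability p = λ_α/(λ_α+λ_β) = 10/13.5 ≈ 0.7407.
So K ~ Binomial(5, 10/13.5): P(K = 1) = C(5,1) · (10/13.5)^1 · (3.5/13.5)^4 ≈ 0.0167.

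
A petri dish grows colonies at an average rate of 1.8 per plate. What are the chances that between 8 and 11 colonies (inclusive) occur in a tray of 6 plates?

Over the interval, μ = 1.8 × 6 = 10.8 (a tray of 6 plates = 6 plates).
P(8 ≤ N ≤ 11) = Σ_{j=8}^{11} e^(−10.8) · 10.8^j/j! ≈ 0.4465.

0.4465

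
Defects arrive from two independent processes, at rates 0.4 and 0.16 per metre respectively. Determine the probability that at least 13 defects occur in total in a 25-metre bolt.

Independent Poisson processes superpose: combined rate λ = 0.4 + 0.16 = 0.56 per metre.
Over the interval, μ = 0.56 × 25 = 14 (a 25-metre bolt = 25 metres).
P(N ≥ 13) = 1 − P(N ≤ 12) ≈ 0.6415.

0.6415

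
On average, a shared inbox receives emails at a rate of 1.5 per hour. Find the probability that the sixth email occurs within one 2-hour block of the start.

0.0839

Over the interval, μ = 1.5 × 2 = 3 (a 2-hour block = 2 hours).
The sixth arrival falls in the interval iff at least 6 events occur there: P(S_6 ≤ t) = P(N ≥ 6) = 1 − P(N ≤ 5) ≈ 0.0839.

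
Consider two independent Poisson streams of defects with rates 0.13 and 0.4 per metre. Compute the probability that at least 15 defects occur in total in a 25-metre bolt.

0.3506

Independent Poisson processes superpose: combined rate λ = 0.13 + 0.4 = 0.53 per metre.
Over the interval, μ = 0.53 × 25 = 13.25 (a 25-metre bolt = 25 metres).
P(N ≥ 15) = 1 − P(N ≤ 14) ≈ 0.3506.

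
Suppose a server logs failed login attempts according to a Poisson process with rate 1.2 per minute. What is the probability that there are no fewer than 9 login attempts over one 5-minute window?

0.1528

Over the interval, μ = 1.2 × 5 = 6 (a 5-minute window = 5 minutes).
P(N ≥ 9) = 1 − P(N ≤ 8) = 1 − Σ_{j=0}^{8} e^(−μ) μ^j/j! ≈ 0.1528.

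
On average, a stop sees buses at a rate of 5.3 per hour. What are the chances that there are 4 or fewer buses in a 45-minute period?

Over the interval, μ = 5.3 × 0.75 = 3.975 (a 45-minute period = 0.75 hours).
P(N ≤ 4) = Σ_{j=0}^{4} e^(−μ) μ^j/j! ≈ 0.6337.

0.6337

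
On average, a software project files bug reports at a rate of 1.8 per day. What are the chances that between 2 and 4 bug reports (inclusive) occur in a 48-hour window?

Over the interval, μ = 1.8 × 2 = 3.6 (a 48-hour window = 2 days).
P(2 ≤ N ≤ 4) = Σ_{j=2}^{4} e^(−3.6) · 3.6^j/j! ≈ 0.5807.

0.5807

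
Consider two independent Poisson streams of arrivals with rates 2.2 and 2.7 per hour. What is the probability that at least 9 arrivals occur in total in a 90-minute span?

0.3175

Independent Poisson processes superpose: combined rate λ = 2.2 + 2.7 = 4.9 per hour.
Over the interval, μ = 4.9 × 1.5 = 7.35 (a 90-minute span = 1.5 hours).
P(N ≥ 9) = 1 − P(N ≤ 8) ≈ 0.3175.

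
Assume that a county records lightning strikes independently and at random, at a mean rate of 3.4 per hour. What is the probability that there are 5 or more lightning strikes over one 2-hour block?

Over the interval, μ = 3.4 × 2 = 6.8 (a 2-hour block = 2 hours).
P(N ≥ 5) = 1 − P(N ≤ 4) = 1 − Σ_{j=0}^{4} e^(−μ) μ^j/j! ≈ 0.8080.

0.8080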